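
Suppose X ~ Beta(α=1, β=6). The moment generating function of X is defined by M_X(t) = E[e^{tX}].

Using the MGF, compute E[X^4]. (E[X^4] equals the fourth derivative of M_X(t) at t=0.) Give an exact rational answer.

M_X(t) = ₁F₁(1; 7; t)
M^(4)(t) = ₁F₁(5; 11; t)/210

E[X^4] = M^(4)(0) = 1/210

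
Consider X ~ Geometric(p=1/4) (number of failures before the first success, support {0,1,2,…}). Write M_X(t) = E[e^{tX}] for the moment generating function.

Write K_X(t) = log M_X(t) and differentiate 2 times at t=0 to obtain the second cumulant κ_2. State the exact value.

M_X(t) = 1/(4*(1 - 3*e^(t)/4))
K_X(t) = log M_X(t) = -log(1 - 3*e^(t)/4) - 2*log(2)
dK/dt = -3*e^(t)/(3*e^(t) - 4)
d^2K/dt^2 = 12*e^(t)/(9*e^(2*t) - 24*e^(t) + 16)

κ_2 = d^2K/dt^2 |_{t=0} = 12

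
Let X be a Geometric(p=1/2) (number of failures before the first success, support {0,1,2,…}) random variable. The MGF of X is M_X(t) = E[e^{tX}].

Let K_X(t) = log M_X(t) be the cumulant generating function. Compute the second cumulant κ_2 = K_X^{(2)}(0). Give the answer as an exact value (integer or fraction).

κ_2 = K′′(0) = 2

M_X(t) = 1/(2*(1 - e^(t)/2))
K_X(t) = log M_X(t) = -log(1 - e^(t)/2) - log(2)
K′(t) = -e^(t)/(e^(t) - 2)
K′′(t) = 2*e^(t)/(e^(2*t) - 4*e^(t) + 4)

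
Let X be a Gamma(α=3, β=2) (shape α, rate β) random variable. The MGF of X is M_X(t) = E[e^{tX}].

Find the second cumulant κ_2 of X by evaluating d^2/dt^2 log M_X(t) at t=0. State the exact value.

M_X(t) = 8/(2 - t)^3
K_X(t) = log M_X(t) = -3*log(2 - t) + 3*log(2)
D^2[K](t) = 3/(t^2 - 4*t + 4)

κ_2 = D^2[K](0) = 3/4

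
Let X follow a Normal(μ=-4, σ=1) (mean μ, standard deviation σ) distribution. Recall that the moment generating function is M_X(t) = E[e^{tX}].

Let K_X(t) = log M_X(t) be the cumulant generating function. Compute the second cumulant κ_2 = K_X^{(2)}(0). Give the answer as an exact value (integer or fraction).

M_X(t) = e^(t^2/2 - 4*t)
K_X(t) = log M_X(t) = t^2/2 - 4*t
K′(t) = t - 4
K′′(t) = 1

κ_2 = K′′(0) = 1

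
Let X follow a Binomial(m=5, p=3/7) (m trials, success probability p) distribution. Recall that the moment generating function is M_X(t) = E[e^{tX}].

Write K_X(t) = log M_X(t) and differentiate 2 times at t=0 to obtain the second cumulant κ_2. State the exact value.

κ_2 = K′′(0) = 60/49

M_X(t) = (3*e^(t)/7 + 4/7)^5
K_X(t) = log M_X(t) = 5*log(3*e^(t)/7 + 4/7)
K′(t) = 15*e^(t)/(3*e^(t) + 4)
K′′(t) = 60*e^(t)/(9*e^(2*t) + 24*e^(t) + 16)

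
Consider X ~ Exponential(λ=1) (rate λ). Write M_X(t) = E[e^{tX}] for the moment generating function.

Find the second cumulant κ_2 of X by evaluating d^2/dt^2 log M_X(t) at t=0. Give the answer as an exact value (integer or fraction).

κ_2 = D^2[K](0) = 1

M_X(t) = 1/(1 - t)
K_X(t) = log M_X(t) = -log(1 - t)
D^2[K](t) = 1/(t^2 - 2*t + 1)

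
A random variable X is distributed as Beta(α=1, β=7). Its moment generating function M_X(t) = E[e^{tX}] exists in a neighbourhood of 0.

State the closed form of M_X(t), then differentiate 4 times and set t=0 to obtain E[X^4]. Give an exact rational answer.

E[X^4] = D^4[M](0) = 1/330

M_X(t) = ₁F₁(1; 8; t)
D^4[M](t) = ₁F₁(5; 12; t)/330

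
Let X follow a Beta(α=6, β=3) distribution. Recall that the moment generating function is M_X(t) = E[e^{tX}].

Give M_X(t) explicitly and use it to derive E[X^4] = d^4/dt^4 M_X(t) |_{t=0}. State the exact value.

M_X(t) = ₁F₁(6; 9; t)
M′(t) = 2*₁F₁(7; 10; t)/3
M′′(t) = 7*₁F₁(8; 11; t)/15
M′′′(t) = 56*₁F₁(9; 12; t)/165
M′′′′(t) = 14*₁F₁(10; 13; t)/55

E[X^4] = M′′′′(0) = 14/55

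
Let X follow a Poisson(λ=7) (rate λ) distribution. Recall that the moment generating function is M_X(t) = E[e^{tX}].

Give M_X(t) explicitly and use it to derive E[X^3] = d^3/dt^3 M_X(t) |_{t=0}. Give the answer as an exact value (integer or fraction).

E[X^3] = D^3[M](0) = 497

M_X(t) = e^(7*e^(t) - 7)
D^3[M](t) = (343*e^(3*t)*e^(7*e^(t)) + 147*e^(2*t)*e^(7*e^(t)) + 7*e^(t)*e^(7*e^(t)))*e^(-7)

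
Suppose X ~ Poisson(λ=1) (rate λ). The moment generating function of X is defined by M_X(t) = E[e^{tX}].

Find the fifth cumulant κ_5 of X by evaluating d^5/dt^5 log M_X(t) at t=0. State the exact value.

M_X(t) = e^(e^(t) - 1)
K_X(t) = log M_X(t) = e^(t) - 1
K′(t) = e^(t)
K′′(t) = e^(t)
K′′′(t) = e^(t)
K′′′′(t) = e^(t)
K′′′′′(t) = e^(t)

κ_5 = K′′′′′(0) = 1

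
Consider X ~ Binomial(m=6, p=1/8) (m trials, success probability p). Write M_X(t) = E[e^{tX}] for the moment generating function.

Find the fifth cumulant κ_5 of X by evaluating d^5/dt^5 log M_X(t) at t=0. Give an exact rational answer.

M_X(t) = (e^(t)/8 + 7/8)^6
K_X(t) = log M_X(t) = 6*log(e^(t)/8 + 7/8)
dK/dt = 6*e^(t)/(e^(t) + 7)
d^2K/dt^2 = 42*e^(t)/(e^(2*t) + 14*e^(t) + 49)
d^3K/dt^3 = (-42*e^(2*t) + 294*e^(t))/(e^(3*t) + 21*e^(2*t) + 147*e^(t) + 343)
d^4K/dt^4 = (42*e^(3*t) - 1176*e^(2*t) + 2058*e^(t))/(e^(4*t) + 28*e^(3*t) + 294*e^(2*t) + 1372*e^(t) + 2401)
d^5K/dt^5 = (-42*e^(4*t) + 3234*e^(3*t) - 22638*e^(2*t) + 14406*e^(t))/(e^(5*t) + 35*e^(4*t) + 490*e^(3*t) + 3430*e^(2*t) + 12005*e^(t) + 16807)

κ_5 = d^5K/dt^5 |_{t=0} = -315/2048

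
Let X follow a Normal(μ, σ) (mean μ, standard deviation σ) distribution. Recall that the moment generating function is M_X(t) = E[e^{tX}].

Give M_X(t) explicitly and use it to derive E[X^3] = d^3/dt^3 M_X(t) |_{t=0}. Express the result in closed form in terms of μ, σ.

E[X^3] = D^3[M](0) = μ*(μ^2 + 3*σ^2)

M_X(t) = e^(μ*t + σ^2*t^2/2)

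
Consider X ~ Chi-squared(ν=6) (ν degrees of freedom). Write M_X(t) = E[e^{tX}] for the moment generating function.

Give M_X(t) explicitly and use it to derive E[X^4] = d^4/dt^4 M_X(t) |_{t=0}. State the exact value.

M_X(t) = (1 - 2*t)^(-3)
D^4[M](t) = -5760/(128*t^7 - 448*t^6 + 672*t^5 - 560*t^4 + 280*t^3 - 84*t^2 + 14*t - 1)

E[X^4] = D^4[M](0) = 5760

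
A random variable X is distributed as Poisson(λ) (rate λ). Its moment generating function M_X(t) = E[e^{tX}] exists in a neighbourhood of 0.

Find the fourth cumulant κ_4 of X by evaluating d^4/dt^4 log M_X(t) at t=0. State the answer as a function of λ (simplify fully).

κ_4 = d^4K/dt^4 |_{t=0} = λ

M_X(t) = e^(λ*(e^(t) - 1))
K_X(t) = log M_X(t) = λ*(e^(t) - 1)
dK/dt = λ*e^(t)
d^2K/dt^2 = λ*e^(t)
d^3K/dt^3 = λ*e^(t)
d^4K/dt^4 = λ*e^(t)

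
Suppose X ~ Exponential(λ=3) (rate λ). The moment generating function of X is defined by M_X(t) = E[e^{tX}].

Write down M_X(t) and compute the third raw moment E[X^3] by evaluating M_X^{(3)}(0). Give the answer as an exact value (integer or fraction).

E[X^3] = D^3[M](0) = 2/9

M_X(t) = 3/(3 - t)
D^3[M](t) = 18/(t^4 - 12*t^3 + 54*t^2 - 108*t + 81)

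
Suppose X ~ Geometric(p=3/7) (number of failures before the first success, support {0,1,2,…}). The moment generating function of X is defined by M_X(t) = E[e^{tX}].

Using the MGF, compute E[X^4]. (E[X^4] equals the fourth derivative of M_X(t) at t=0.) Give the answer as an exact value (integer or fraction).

E[X^4] = M′′′′(0) = 5060/27

M_X(t) = 3/(7*(1 - 4*e^(t)/7))
M′(t) = 12*e^(t)/(16*e^(2*t) - 56*e^(t) + 49)
M′′(t) = (-48*e^(2*t) - 84*e^(t))/(64*e^(3*t) - 336*e^(2*t) + 588*e^(t) - 343)
M′′′(t) = (192*e^(3*t) + 1344*e^(2*t) + 588*e^(t))/(256*e^(4*t) - 1792*e^(3*t) + 4704*e^(2*t) - 5488*e^(t) + 2401)
M′′′′(t) = (-768*e^(4*t) - 14784*e^(3*t) - 25872*e^(2*t) - 4116*e^(t))/(1024*e^(5*t) - 8960*e^(4*t) + 31360*e^(3*t) - 54880*e^(2*t) + 48020*e^(t) - 16807)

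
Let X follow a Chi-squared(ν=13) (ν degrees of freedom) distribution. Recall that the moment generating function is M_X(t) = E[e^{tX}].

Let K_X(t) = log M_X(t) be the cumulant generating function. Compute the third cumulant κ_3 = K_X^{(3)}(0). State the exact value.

κ_3 = D^3[K](0) = 104

M_X(t) = (1 - 2*t)^(-13/2)
K_X(t) = log M_X(t) = -13*log(1 - 2*t)/2
D^3[K](t) = -104/(8*t^3 - 12*t^2 + 6*t - 1)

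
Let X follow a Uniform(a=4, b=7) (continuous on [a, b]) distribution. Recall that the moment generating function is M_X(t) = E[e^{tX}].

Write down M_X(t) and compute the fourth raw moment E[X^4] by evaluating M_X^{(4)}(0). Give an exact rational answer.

E[X^4] = D^4[M](0) = 5261/5

M_X(t) = (e^(7*t) - e^(4*t))/(3*t)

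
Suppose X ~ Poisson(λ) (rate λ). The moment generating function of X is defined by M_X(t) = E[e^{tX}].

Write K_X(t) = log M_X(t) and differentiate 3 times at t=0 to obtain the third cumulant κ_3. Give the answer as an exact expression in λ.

M_X(t) = e^(λ*(e^(t) - 1))
K_X(t) = log M_X(t) = λ*(e^(t) - 1)
dK/dt = λ*e^(t)
d^2K/dt^2 = λ*e^(t)
d^3K/dt^3 = λ*e^(t)

κ_3 = d^3K/dt^3 |_{t=0} = λ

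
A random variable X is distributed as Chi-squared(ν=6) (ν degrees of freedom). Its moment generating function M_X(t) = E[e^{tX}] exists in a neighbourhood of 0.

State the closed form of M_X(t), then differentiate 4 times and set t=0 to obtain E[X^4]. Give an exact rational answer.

E[X^4] = D^4[M](0) = 5760

M_X(t) = (1 - 2*t)^(-3)
D^4[M](t) = -5760/(128*t^7 - 448*t^6 + 672*t^5 - 560*t^4 + 280*t^3 - 84*t^2 + 14*t - 1)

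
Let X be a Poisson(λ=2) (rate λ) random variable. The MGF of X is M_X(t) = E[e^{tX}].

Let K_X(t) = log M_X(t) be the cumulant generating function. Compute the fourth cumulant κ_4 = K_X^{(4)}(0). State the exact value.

M_X(t) = e^(2*e^(t) - 2)
K_X(t) = log M_X(t) = 2*e^(t) - 2
K′(t) = 2*e^(t)
K′′(t) = 2*e^(t)
K′′′(t) = 2*e^(t)
K′′′′(t) = 2*e^(t)

κ_4 = K′′′′(0) = 2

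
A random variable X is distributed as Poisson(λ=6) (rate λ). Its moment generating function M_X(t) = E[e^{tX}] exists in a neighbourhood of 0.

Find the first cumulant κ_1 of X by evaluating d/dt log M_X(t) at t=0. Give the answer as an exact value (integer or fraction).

M_X(t) = e^(6*e^(t) - 6)
K_X(t) = log M_X(t) = 6*e^(t) - 6
dK/dt = 6*e^(t)

κ_1 = dK/dt |_{t=0} = 6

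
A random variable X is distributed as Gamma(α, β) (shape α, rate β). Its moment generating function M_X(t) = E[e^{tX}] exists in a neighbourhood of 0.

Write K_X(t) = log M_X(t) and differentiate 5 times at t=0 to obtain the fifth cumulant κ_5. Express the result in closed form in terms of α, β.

κ_5 = K′′′′′(0) = 24*α/β^5

M_X(t) = (β/(β - t))^α
K_X(t) = log M_X(t) = α*(log(β) - log(β - t))
K′(t) = -α/(-β + t)
K′′(t) = α/(β^2 - 2*β*t + t^2)
K′′′(t) = -2*α/(-β^3 + 3*β^2*t - 3*β*t^2 + t^3)
K′′′′(t) = 6*α/(β^4 - 4*β^3*t + 6*β^2*t^2 - 4*β*t^3 + t^4)
K′′′′′(t) = -24*α/(-β^5 + 5*β^4*t - 10*β^3*t^2 + 10*β^2*t^3 - 5*β*t^4 + t^5)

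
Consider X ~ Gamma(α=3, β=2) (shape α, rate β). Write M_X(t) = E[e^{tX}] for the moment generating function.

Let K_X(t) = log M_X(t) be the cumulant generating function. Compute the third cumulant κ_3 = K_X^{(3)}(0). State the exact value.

M_X(t) = 8/(2 - t)^3
K_X(t) = log M_X(t) = -3*log(2 - t) + 3*log(2)
D^3[K](t) = -6/(t^3 - 6*t^2 + 12*t - 8)

κ_3 = D^3[K](0) = 3/4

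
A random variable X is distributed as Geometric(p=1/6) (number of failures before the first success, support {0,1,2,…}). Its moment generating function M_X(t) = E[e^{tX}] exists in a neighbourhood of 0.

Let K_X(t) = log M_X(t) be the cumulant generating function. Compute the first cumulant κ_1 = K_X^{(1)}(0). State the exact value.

κ_1 = K^(1)(0) = 5

M_X(t) = 1/(6*(1 - 5*e^(t)/6))
K_X(t) = log M_X(t) = -log(1 - 5*e^(t)/6) - log(6)
K^(1)(t) = -5*e^(t)/(5*e^(t) - 6)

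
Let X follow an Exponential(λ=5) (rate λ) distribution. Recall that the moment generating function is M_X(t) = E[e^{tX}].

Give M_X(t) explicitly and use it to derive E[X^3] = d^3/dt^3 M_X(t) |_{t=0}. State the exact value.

E[X^3] = d^3M/dt^3 |_{t=0} = 6/125

M_X(t) = 5/(5 - t)
dM/dt = 5/(t^2 - 10*t + 25)
d^2M/dt^2 = -10/(t^3 - 15*t^2 + 75*t - 125)
d^3M/dt^3 = 30/(t^4 - 20*t^3 + 150*t^2 - 500*t + 625)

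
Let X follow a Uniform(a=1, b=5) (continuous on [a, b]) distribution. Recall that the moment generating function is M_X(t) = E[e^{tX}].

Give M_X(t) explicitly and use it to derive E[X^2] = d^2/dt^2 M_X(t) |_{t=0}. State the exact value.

M_X(t) = (e^(5*t) - e^(t))/(4*t)
M′(t) = (5*t*e^(5*t) - t*e^(t) - e^(5*t) + e^(t))/(4*t^2)
M′′(t) = (25*t^2*e^(5*t) - t^2*e^(t) - 10*t*e^(5*t) + 2*t*e^(t) + 2*e^(5*t) - 2*e^(t))/(4*t^3)

E[X^2] = M′′(0) = 31/3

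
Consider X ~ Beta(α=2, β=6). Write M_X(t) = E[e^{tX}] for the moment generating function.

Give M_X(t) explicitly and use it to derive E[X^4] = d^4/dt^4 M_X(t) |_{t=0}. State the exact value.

E[X^4] = d^4M/dt^4 |_{t=0} = 1/66

M_X(t) = ₁F₁(2; 8; t)
dM/dt = ₁F₁(3; 9; t)/4
d^2M/dt^2 = ₁F₁(4; 10; t)/12
d^3M/dt^3 = ₁F₁(5; 11; t)/30
d^4M/dt^4 = ₁F₁(6; 12; t)/66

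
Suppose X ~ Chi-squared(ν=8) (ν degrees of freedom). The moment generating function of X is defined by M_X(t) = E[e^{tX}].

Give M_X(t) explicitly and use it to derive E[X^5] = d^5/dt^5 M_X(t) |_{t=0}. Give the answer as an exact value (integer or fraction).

M_X(t) = (1 - 2*t)^(-4)
D^5[M](t) = -215040/(512*t^9 - 2304*t^8 + 4608*t^7 - 5376*t^6 + 4032*t^5 - 2016*t^4 + 672*t^3 - 144*t^2 + 18*t - 1)

E[X^5] = D^5[M](0) = 215040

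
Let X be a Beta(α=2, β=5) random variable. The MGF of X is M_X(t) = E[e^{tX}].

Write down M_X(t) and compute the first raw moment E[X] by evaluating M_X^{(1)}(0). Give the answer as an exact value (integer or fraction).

E[X] = M^(1)(0) = 2/7

M_X(t) = ₁F₁(2; 7; t)
M^(1)(t) = 2*₁F₁(3; 8; t)/7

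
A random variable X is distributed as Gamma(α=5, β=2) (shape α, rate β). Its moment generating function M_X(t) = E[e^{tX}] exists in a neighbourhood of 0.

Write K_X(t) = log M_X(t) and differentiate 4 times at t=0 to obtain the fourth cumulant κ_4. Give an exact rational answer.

M_X(t) = 32/(2 - t)^5
K_X(t) = log M_X(t) = -5*log(2 - t) + 5*log(2)
D^4[K](t) = 30/(t^4 - 8*t^3 + 24*t^2 - 32*t + 16)

κ_4 = D^4[K](0) = 15/8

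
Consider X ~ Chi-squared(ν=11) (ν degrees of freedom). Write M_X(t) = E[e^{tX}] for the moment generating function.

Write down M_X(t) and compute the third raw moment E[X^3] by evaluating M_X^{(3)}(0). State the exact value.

M_X(t) = (1 - 2*t)^(-11/2)

E[X^3] = D^3[M](0) = 2145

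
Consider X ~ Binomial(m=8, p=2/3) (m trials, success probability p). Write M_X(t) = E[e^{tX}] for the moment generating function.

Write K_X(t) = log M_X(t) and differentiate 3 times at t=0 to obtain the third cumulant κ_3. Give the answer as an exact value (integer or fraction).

κ_3 = K^(3)(0) = -16/27

M_X(t) = (2*e^(t)/3 + 1/3)^8
K_X(t) = log M_X(t) = 8*log(2*e^(t)/3 + 1/3)
K^(3)(t) = (-32*e^(2*t) + 16*e^(t))/(8*e^(3*t) + 12*e^(2*t) + 6*e^(t) + 1)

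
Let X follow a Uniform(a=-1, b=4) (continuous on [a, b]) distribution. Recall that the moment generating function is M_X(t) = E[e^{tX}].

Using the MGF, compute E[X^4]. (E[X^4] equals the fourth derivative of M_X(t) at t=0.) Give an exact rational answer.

M_X(t) = (e^(4*t) - e^(-t))/(5*t)
dM/dt = (4*t*e^(5*t) + t - e^(5*t) + 1)*e^(-t)/(5*t^2)
d^2M/dt^2 = (16*t^2*e^(5*t) - t^2 - 8*t*e^(5*t) - 2*t + 2*e^(5*t) - 2)*e^(-t)/(5*t^3)
d^3M/dt^3 = (64*t^3*e^(5*t) + t^3 - 48*t^2*e^(5*t) + 3*t^2 + 24*t*e^(5*t) + 6*t - 6*e^(5*t) + 6)*e^(-t)/(5*t^4)
d^4M/dt^4 = (256*t^4*e^(5*t) - t^4 - 256*t^3*e^(5*t) - 4*t^3 + 192*t^2*e^(5*t) - 12*t^2 - 96*t*e^(5*t) - 24*t + 24*e^(5*t) - 24)*e^(-t)/(5*t^5)

E[X^4] = d^4M/dt^4 |_{t=0} = 41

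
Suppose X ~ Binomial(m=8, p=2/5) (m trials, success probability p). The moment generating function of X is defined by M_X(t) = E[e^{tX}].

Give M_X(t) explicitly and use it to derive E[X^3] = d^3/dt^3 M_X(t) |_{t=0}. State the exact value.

M_X(t) = (2*e^(t)/5 + 3/5)^8

E[X^3] = d^3M/dt^3 |_{t=0} = 6448/125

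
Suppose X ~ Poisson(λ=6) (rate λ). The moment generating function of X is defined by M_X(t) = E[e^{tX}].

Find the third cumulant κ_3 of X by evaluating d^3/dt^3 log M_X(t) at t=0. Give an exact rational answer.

M_X(t) = e^(6*e^(t) - 6)
K_X(t) = log M_X(t) = 6*e^(t) - 6
K′(t) = 6*e^(t)
K′′(t) = 6*e^(t)
K′′′(t) = 6*e^(t)

κ_3 = K′′′(0) = 6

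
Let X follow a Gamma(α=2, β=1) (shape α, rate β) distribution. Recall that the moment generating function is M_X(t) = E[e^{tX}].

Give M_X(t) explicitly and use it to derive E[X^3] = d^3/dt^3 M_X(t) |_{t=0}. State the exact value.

M_X(t) = (1 - t)^(-2)
M^(3)(t) = -24/(t^5 - 5*t^4 + 10*t^3 - 10*t^2 + 5*t - 1)

E[X^3] = M^(3)(0) = 24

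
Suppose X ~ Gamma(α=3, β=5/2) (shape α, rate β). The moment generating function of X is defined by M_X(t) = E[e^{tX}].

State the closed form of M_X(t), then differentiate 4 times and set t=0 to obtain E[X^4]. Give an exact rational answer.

M_X(t) = 125/(8*(5/2 - t)^3)
dM/dt = 750/(16*t^4 - 160*t^3 + 600*t^2 - 1000*t + 625)
d^2M/dt^2 = -6000/(32*t^5 - 400*t^4 + 2000*t^3 - 5000*t^2 + 6250*t - 3125)
d^3M/dt^3 = 60000/(64*t^6 - 960*t^5 + 6000*t^4 - 20000*t^3 + 37500*t^2 - 37500*t + 15625)
d^4M/dt^4 = -720000/(128*t^7 - 2240*t^6 + 16800*t^5 - 70000*t^4 + 175000*t^3 - 262500*t^2 + 218750*t - 78125)

E[X^4] = d^4M/dt^4 |_{t=0} = 1152/125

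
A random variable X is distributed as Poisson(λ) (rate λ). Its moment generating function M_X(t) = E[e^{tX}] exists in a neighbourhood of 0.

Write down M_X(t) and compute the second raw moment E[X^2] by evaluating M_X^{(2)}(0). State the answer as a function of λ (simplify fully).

M_X(t) = e^(λ*(e^(t) - 1))
M′(t) = λ*e^(-λ)*e^(t)*e^(λ*e^(t))
M′′(t) = (λ^2*e^(2*t)*e^(λ*e^(t)) + λ*e^(t)*e^(λ*e^(t)))*e^(-λ)

E[X^2] = M′′(0) = λ*(λ + 1)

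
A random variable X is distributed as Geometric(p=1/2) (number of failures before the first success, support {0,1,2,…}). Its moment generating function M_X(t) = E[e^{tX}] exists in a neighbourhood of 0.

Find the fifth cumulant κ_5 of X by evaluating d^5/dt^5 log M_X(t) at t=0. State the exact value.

M_X(t) = 1/(2*(1 - e^(t)/2))
K_X(t) = log M_X(t) = -log(1 - e^(t)/2) - log(2)
K′(t) = -e^(t)/(e^(t) - 2)
K′′(t) = 2*e^(t)/(e^(2*t) - 4*e^(t) + 4)
K′′′(t) = (-2*e^(2*t) - 4*e^(t))/(e^(3*t) - 6*e^(2*t) + 12*e^(t) - 8)
K′′′′(t) = (2*e^(3*t) + 16*e^(2*t) + 8*e^(t))/(e^(4*t) - 8*e^(3*t) + 24*e^(2*t) - 32*e^(t) + 16)
K′′′′′(t) = (-2*e^(4*t) - 44*e^(3*t) - 88*e^(2*t) - 16*e^(t))/(e^(5*t) - 10*e^(4*t) + 40*e^(3*t) - 80*e^(2*t) + 80*e^(t) - 32)

κ_5 = K′′′′′(0) = 150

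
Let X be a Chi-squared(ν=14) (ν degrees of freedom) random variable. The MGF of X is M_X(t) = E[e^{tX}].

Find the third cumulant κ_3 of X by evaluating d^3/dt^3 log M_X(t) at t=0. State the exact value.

M_X(t) = (1 - 2*t)^(-7)
K_X(t) = log M_X(t) = -7*log(1 - 2*t)
D^3[K](t) = -112/(8*t^3 - 12*t^2 + 6*t - 1)

κ_3 = D^3[K](0) = 112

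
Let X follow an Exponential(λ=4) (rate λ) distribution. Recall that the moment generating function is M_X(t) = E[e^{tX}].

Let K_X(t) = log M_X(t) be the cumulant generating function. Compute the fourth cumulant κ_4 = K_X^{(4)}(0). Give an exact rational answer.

κ_4 = d^4K/dt^4 |_{t=0} = 3/128

M_X(t) = 4/(4 - t)
K_X(t) = log M_X(t) = -log(4 - t) + 2*log(2)
dK/dt = -1/(t - 4)
d^2K/dt^2 = 1/(t^2 - 8*t + 16)
d^3K/dt^3 = -2/(t^3 - 12*t^2 + 48*t - 64)
d^4K/dt^4 = 6/(t^4 - 16*t^3 + 96*t^2 - 256*t + 256)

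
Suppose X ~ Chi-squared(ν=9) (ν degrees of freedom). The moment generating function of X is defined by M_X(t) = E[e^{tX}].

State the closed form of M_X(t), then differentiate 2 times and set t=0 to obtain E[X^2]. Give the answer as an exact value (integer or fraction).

M_X(t) = (1 - 2*t)^(-9/2)
dM/dt = -9/(32*t^5*√(1 - 2*t) - 80*t^4*√(1 - 2*t) + 80*t^3*√(1 - 2*t) - 40*t^2*√(1 - 2*t) + 10*t*√(1 - 2*t) - √(1 - 2*t))
d^2M/dt^2 = 99/(64*t^6*√(1 - 2*t) - 192*t^5*√(1 - 2*t) + 240*t^4*√(1 - 2*t) - 160*t^3*√(1 - 2*t) + 60*t^2*√(1 - 2*t) - 12*t*√(1 - 2*t) + √(1 - 2*t))

E[X^2] = d^2M/dt^2 |_{t=0} = 99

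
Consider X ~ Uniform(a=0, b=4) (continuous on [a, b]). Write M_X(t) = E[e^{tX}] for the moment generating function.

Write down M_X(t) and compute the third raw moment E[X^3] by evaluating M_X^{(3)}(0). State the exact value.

E[X^3] = M′′′(0) = 16

M_X(t) = (e^(4*t) - 1)/(4*t)
M′(t) = (4*t*e^(4*t) - e^(4*t) + 1)/(4*t^2)
M′′(t) = (8*t^2*e^(4*t) - 4*t*e^(4*t) + e^(4*t) - 1)/(2*t^3)
M′′′(t) = (32*t^3*e^(4*t) - 24*t^2*e^(4*t) + 12*t*e^(4*t) - 3*e^(4*t) + 3)/(2*t^4)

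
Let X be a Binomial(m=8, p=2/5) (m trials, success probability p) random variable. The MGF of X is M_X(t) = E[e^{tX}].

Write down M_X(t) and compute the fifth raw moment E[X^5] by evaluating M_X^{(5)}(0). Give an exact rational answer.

E[X^5] = M′′′′′(0) = 733808/625

M_X(t) = (2*e^(t)/5 + 3/5)^8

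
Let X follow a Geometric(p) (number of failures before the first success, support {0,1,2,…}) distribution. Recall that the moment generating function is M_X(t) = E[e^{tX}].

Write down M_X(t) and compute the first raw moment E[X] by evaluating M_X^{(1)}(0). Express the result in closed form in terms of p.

M_X(t) = p/(-(1 - p)*e^(t) + 1)
M′(t) = (-p^2*e^(t) + p*e^(t))/(p^2*e^(2*t) - 2*p*e^(2*t) + 2*p*e^(t) + e^(2*t) - 2*e^(t) + 1)

E[X] = M′(0) = (1 - p)/p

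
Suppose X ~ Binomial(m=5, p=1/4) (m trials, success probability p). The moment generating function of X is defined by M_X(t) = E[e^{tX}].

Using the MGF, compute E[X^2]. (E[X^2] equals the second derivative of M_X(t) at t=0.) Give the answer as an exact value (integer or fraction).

M_X(t) = (e^(t)/4 + 3/4)^5
D^2[M](t) = 25*e^(5*t)/1024 + 15*e^(4*t)/64 + 405*e^(3*t)/512 + 135*e^(2*t)/128 + 405*e^(t)/1024

E[X^2] = D^2[M](0) = 5/2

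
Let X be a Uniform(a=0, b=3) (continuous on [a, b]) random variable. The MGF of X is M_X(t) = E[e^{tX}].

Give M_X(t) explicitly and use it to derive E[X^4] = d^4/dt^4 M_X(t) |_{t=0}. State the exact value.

E[X^4] = d^4M/dt^4 |_{t=0} = 81/5

M_X(t) = (e^(3*t) - 1)/(3*t)
dM/dt = (3*t*e^(3*t) - e^(3*t) + 1)/(3*t^2)
d^2M/dt^2 = (9*t^2*e^(3*t) - 6*t*e^(3*t) + 2*e^(3*t) - 2)/(3*t^3)
d^3M/dt^3 = (9*t^3*e^(3*t) - 9*t^2*e^(3*t) + 6*t*e^(3*t) - 2*e^(3*t) + 2)/t^4
d^4M/dt^4 = (27*t^4*e^(3*t) - 36*t^3*e^(3*t) + 36*t^2*e^(3*t) - 24*t*e^(3*t) + 8*e^(3*t) - 8)/t^5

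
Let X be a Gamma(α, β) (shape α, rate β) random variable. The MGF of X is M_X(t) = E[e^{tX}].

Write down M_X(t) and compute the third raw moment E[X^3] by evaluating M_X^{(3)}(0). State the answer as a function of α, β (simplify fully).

M_X(t) = (β/(β - t))^α
M′(t) = -α*β^α*(1/(β - t))^α/(-β + t)
M′′(t) = (α^2*β^α*(1/(β - t))^α + α*β^α*(1/(β - t))^α)/(β^2 - 2*β*t + t^2)
M′′′(t) = (-α^3*β^α*(1/(β - t))^α - 3*α^2*β^α*(1/(β - t))^α - 2*α*β^α*(1/(β - t))^α)/(-β^3 + 3*β^2*t - 3*β*t^2 + t^3)

E[X^3] = M′′′(0) = α*(α^2 + 3*α + 2)/β^3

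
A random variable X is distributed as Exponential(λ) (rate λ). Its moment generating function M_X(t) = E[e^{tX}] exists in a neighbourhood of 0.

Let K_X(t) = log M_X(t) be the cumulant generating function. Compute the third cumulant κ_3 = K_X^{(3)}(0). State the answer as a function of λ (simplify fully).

M_X(t) = λ/(λ - t)
K_X(t) = log M_X(t) = log(λ) - log(λ - t)
D^3[K](t) = -2/(-λ^3 + 3*λ^2*t - 3*λ*t^2 + t^3)

κ_3 = D^3[K](0) = 2/λ^3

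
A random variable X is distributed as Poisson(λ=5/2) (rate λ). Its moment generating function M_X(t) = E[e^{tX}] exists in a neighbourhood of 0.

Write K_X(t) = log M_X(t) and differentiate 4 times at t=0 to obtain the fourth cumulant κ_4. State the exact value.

M_X(t) = e^(5*e^(t)/2 - 5/2)
K_X(t) = log M_X(t) = 5*e^(t)/2 - 5/2
K^(4)(t) = 5*e^(t)/2

κ_4 = K^(4)(0) = 5/2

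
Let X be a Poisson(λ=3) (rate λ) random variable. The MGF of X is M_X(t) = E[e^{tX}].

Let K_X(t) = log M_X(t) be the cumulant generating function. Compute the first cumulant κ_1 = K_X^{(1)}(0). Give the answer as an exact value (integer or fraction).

M_X(t) = e^(3*e^(t) - 3)
K_X(t) = log M_X(t) = 3*e^(t) - 3
K′(t) = 3*e^(t)

κ_1 = K′(0) = 3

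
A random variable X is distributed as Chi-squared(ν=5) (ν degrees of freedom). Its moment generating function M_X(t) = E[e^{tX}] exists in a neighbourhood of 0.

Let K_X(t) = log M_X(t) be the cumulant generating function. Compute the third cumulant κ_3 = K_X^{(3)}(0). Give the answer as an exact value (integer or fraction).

M_X(t) = (1 - 2*t)^(-5/2)
K_X(t) = log M_X(t) = -5*log(1 - 2*t)/2
dK/dt = -5/(2*t - 1)
d^2K/dt^2 = 10/(4*t^2 - 4*t + 1)
d^3K/dt^3 = -40/(8*t^3 - 12*t^2 + 6*t - 1)

κ_3 = d^3K/dt^3 |_{t=0} = 40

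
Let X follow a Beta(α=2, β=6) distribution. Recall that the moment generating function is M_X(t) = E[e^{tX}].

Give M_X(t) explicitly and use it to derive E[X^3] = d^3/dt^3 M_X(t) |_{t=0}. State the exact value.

E[X^3] = M′′′(0) = 1/30

M_X(t) = ₁F₁(2; 8; t)
M′(t) = ₁F₁(3; 9; t)/4
M′′(t) = ₁F₁(4; 10; t)/12
M′′′(t) = ₁F₁(5; 11; t)/30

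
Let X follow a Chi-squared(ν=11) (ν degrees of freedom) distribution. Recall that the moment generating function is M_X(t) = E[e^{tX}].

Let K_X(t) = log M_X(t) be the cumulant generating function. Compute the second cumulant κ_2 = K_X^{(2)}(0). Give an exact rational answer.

M_X(t) = (1 - 2*t)^(-11/2)
K_X(t) = log M_X(t) = -11*log(1 - 2*t)/2
dK/dt = -11/(2*t - 1)
d^2K/dt^2 = 22/(4*t^2 - 4*t + 1)

κ_2 = d^2K/dt^2 |_{t=0} = 22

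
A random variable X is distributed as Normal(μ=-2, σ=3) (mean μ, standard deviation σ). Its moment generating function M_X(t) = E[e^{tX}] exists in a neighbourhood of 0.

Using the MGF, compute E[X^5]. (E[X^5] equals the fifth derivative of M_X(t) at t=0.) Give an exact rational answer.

E[X^5] = d^5M/dt^5 |_{t=0} = -3182

M_X(t) = e^(9*t^2/2 - 2*t)
dM/dt = 9*t*e^(-2*t)*e^(9*t^2/2) - 2*e^(-2*t)*e^(9*t^2/2)
d^2M/dt^2 = (81*t^2*e^(9*t^2/2) - 36*t*e^(9*t^2/2) + 13*e^(9*t^2/2))*e^(-2*t)
d^3M/dt^3 = (729*t^3*e^(9*t^2/2) - 486*t^2*e^(9*t^2/2) + 351*t*e^(9*t^2/2) - 62*e^(9*t^2/2))*e^(-2*t)
d^4M/dt^4 = (6561*t^4*e^(9*t^2/2) - 5832*t^3*e^(9*t^2/2) + 6318*t^2*e^(9*t^2/2) - 2232*t*e^(9*t^2/2) + 475*e^(9*t^2/2))*e^(-2*t)
d^5M/dt^5 = (59049*t^5*e^(9*t^2/2) - 65610*t^4*e^(9*t^2/2) + 94770*t^3*e^(9*t^2/2) - 50220*t^2*e^(9*t^2/2) + 21375*t*e^(9*t^2/2) - 3182*e^(9*t^2/2))*e^(-2*t)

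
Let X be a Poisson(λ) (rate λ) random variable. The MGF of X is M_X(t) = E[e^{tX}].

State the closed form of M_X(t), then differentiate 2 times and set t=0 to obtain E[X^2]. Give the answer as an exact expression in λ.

M_X(t) = e^(λ*(e^(t) - 1))
dM/dt = λ*e^(-λ)*e^(t)*e^(λ*e^(t))
d^2M/dt^2 = (λ^2*e^(2*t)*e^(λ*e^(t)) + λ*e^(t)*e^(λ*e^(t)))*e^(-λ)

E[X^2] = d^2M/dt^2 |_{t=0} = λ*(λ + 1)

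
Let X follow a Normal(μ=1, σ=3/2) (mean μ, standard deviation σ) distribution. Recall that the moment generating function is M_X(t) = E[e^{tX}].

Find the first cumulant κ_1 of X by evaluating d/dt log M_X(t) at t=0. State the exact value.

M_X(t) = e^(9*t^2/8 + t)
K_X(t) = log M_X(t) = 9*t^2/8 + t
K′(t) = 9*t/4 + 1

κ_1 = K′(0) = 1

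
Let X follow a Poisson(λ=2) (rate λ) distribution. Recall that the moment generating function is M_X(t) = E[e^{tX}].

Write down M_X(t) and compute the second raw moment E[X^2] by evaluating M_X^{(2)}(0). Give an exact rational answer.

M_X(t) = e^(2*e^(t) - 2)
M′(t) = 2*e^(-2)*e^(t)*e^(2*e^(t))
M′′(t) = (4*e^(2*t)*e^(2*e^(t)) + 2*e^(t)*e^(2*e^(t)))*e^(-2)

E[X^2] = M′′(0) = 6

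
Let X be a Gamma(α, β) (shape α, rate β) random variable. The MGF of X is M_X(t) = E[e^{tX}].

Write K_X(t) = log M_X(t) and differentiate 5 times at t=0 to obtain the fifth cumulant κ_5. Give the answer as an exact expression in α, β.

κ_5 = K^(5)(0) = 24*α/β^5

M_X(t) = (β/(β - t))^α
K_X(t) = log M_X(t) = α*(log(β) - log(β - t))
K^(5)(t) = -24*α/(-β^5 + 5*β^4*t - 10*β^3*t^2 + 10*β^2*t^3 - 5*β*t^4 + t^5)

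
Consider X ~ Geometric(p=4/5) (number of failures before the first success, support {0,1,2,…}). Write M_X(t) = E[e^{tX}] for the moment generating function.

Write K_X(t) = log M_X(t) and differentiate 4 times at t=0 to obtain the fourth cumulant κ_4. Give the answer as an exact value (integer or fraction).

M_X(t) = 4/(5*(1 - e^(t)/5))
K_X(t) = log M_X(t) = -log(1 - e^(t)/5) - log(5) + 2*log(2)
dK/dt = -e^(t)/(e^(t) - 5)
d^2K/dt^2 = 5*e^(t)/(e^(2*t) - 10*e^(t) + 25)
d^3K/dt^3 = (-5*e^(2*t) - 25*e^(t))/(e^(3*t) - 15*e^(2*t) + 75*e^(t) - 125)
d^4K/dt^4 = (5*e^(3*t) + 100*e^(2*t) + 125*e^(t))/(e^(4*t) - 20*e^(3*t) + 150*e^(2*t) - 500*e^(t) + 625)

κ_4 = d^4K/dt^4 |_{t=0} = 115/128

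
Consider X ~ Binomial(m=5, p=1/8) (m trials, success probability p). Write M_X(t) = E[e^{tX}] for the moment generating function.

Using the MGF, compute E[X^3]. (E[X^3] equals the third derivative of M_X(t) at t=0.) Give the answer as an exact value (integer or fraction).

M_X(t) = (e^(t)/8 + 7/8)^5
D^3[M](t) = 125*e^(5*t)/32768 + 35*e^(4*t)/512 + 6615*e^(3*t)/16384 + 1715*e^(2*t)/2048 + 12005*e^(t)/32768

E[X^3] = D^3[M](0) = 215/128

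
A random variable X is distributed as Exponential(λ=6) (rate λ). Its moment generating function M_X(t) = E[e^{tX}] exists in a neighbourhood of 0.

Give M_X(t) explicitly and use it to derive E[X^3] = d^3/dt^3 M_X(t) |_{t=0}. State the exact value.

M_X(t) = 6/(6 - t)
M^(3)(t) = 36/(t^4 - 24*t^3 + 216*t^2 - 864*t + 1296)

E[X^3] = M^(3)(0) = 1/36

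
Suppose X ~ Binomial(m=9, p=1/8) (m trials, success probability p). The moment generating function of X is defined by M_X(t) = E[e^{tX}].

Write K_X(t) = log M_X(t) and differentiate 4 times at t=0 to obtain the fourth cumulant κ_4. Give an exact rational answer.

M_X(t) = (e^(t)/8 + 7/8)^9
K_X(t) = log M_X(t) = 9*log(e^(t)/8 + 7/8)
K′(t) = 9*e^(t)/(e^(t) + 7)
K′′(t) = 63*e^(t)/(e^(2*t) + 14*e^(t) + 49)
K′′′(t) = (-63*e^(2*t) + 441*e^(t))/(e^(3*t) + 21*e^(2*t) + 147*e^(t) + 343)
K′′′′(t) = (63*e^(3*t) - 1764*e^(2*t) + 3087*e^(t))/(e^(4*t) + 28*e^(3*t) + 294*e^(2*t) + 1372*e^(t) + 2401)

κ_4 = K′′′′(0) = 693/2048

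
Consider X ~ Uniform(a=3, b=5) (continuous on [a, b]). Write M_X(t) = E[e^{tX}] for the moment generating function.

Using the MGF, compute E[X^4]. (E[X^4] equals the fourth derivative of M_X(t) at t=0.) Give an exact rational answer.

M_X(t) = (e^(5*t) - e^(3*t))/(2*t)
M′(t) = (5*t*e^(5*t) - 3*t*e^(3*t) - e^(5*t) + e^(3*t))/(2*t^2)
M′′(t) = (25*t^2*e^(5*t) - 9*t^2*e^(3*t) - 10*t*e^(5*t) + 6*t*e^(3*t) + 2*e^(5*t) - 2*e^(3*t))/(2*t^3)
M′′′(t) = (125*t^3*e^(5*t) - 27*t^3*e^(3*t) - 75*t^2*e^(5*t) + 27*t^2*e^(3*t) + 30*t*e^(5*t) - 18*t*e^(3*t) - 6*e^(5*t) + 6*e^(3*t))/(2*t^4)

E[X^4] = M′′′′(0) = 1441/5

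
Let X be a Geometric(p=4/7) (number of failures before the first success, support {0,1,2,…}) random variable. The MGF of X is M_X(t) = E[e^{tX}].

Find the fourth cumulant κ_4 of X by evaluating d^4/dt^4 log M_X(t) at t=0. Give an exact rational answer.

M_X(t) = 4/(7*(1 - 3*e^(t)/7))
K_X(t) = log M_X(t) = -log(1 - 3*e^(t)/7) - log(7) + 2*log(2)
K′(t) = -3*e^(t)/(3*e^(t) - 7)
K′′(t) = 21*e^(t)/(9*e^(2*t) - 42*e^(t) + 49)
K′′′(t) = (-63*e^(2*t) - 147*e^(t))/(27*e^(3*t) - 189*e^(2*t) + 441*e^(t) - 343)
K′′′′(t) = (189*e^(3*t) + 1764*e^(2*t) + 1029*e^(t))/(81*e^(4*t) - 756*e^(3*t) + 2646*e^(2*t) - 4116*e^(t) + 2401)

κ_4 = K′′′′(0) = 1491/128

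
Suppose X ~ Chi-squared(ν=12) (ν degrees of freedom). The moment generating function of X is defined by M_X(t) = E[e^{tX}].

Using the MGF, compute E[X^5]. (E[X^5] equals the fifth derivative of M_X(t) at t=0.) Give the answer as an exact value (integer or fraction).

E[X^5] = d^5M/dt^5 |_{t=0} = 967680

M_X(t) = (1 - 2*t)^(-6)
dM/dt = -12/(128*t^7 - 448*t^6 + 672*t^5 - 560*t^4 + 280*t^3 - 84*t^2 + 14*t - 1)
d^2M/dt^2 = 168/(256*t^8 - 1024*t^7 + 1792*t^6 - 1792*t^5 + 1120*t^4 - 448*t^3 + 112*t^2 - 16*t + 1)
d^3M/dt^3 = -2688/(512*t^9 - 2304*t^8 + 4608*t^7 - 5376*t^6 + 4032*t^5 - 2016*t^4 + 672*t^3 - 144*t^2 + 18*t - 1)
d^4M/dt^4 = 48384/(1024*t^10 - 5120*t^9 + 11520*t^8 - 15360*t^7 + 13440*t^6 - 8064*t^5 + 3360*t^4 - 960*t^3 + 180*t^2 - 20*t + 1)
d^5M/dt^5 = -967680/(2048*t^11 - 11264*t^10 + 28160*t^9 - 42240*t^8 + 42240*t^7 - 29568*t^6 + 14784*t^5 - 5280*t^4 + 1320*t^3 - 220*t^2 + 22*t - 1)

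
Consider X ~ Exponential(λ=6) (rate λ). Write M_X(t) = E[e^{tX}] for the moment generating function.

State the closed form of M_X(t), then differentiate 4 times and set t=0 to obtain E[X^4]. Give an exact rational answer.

M_X(t) = 6/(6 - t)
M′(t) = 6/(t^2 - 12*t + 36)
M′′(t) = -12/(t^3 - 18*t^2 + 108*t - 216)
M′′′(t) = 36/(t^4 - 24*t^3 + 216*t^2 - 864*t + 1296)
M′′′′(t) = -144/(t^5 - 30*t^4 + 360*t^3 - 2160*t^2 + 6480*t - 7776)

E[X^4] = M′′′′(0) = 1/54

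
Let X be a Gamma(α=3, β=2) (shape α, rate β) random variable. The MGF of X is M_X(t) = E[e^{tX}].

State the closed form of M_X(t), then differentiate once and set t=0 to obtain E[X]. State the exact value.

M_X(t) = 8/(2 - t)^3
dM/dt = 24/(t^4 - 8*t^3 + 24*t^2 - 32*t + 16)

E[X] = dM/dt |_{t=0} = 3/2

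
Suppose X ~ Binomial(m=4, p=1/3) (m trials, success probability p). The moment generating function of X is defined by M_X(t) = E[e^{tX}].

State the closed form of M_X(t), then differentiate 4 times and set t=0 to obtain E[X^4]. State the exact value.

M_X(t) = (e^(t)/3 + 2/3)^4
M′(t) = 4*e^(4*t)/81 + 8*e^(3*t)/27 + 16*e^(2*t)/27 + 32*e^(t)/81
M′′(t) = 16*e^(4*t)/81 + 8*e^(3*t)/9 + 32*e^(2*t)/27 + 32*e^(t)/81
M′′′(t) = 64*e^(4*t)/81 + 8*e^(3*t)/3 + 64*e^(2*t)/27 + 32*e^(t)/81
M′′′′(t) = 256*e^(4*t)/81 + 8*e^(3*t) + 128*e^(2*t)/27 + 32*e^(t)/81

E[X^4] = M′′′′(0) = 440/27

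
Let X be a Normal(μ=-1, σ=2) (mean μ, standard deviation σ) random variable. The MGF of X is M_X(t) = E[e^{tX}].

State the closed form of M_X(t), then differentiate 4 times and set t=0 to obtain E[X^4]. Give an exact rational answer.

M_X(t) = e^(2*t^2 - t)
M′(t) = 4*t*e^(-t)*e^(2*t^2) - e^(-t)*e^(2*t^2)
M′′(t) = (16*t^2*e^(2*t^2) - 8*t*e^(2*t^2) + 5*e^(2*t^2))*e^(-t)
M′′′(t) = (64*t^3*e^(2*t^2) - 48*t^2*e^(2*t^2) + 60*t*e^(2*t^2) - 13*e^(2*t^2))*e^(-t)
M′′′′(t) = (256*t^4*e^(2*t^2) - 256*t^3*e^(2*t^2) + 480*t^2*e^(2*t^2) - 208*t*e^(2*t^2) + 73*e^(2*t^2))*e^(-t)

E[X^4] = M′′′′(0) = 73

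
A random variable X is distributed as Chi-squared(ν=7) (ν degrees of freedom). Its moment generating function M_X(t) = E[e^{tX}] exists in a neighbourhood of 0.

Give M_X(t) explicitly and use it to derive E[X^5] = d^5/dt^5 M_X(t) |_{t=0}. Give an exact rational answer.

E[X^5] = M^(5)(0) = 135135

M_X(t) = (1 - 2*t)^(-7/2)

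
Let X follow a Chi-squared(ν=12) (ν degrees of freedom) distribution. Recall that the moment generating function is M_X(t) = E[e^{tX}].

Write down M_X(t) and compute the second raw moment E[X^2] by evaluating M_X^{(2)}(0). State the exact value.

E[X^2] = M^(2)(0) = 168

M_X(t) = (1 - 2*t)^(-6)
M^(2)(t) = 168/(256*t^8 - 1024*t^7 + 1792*t^6 - 1792*t^5 + 1120*t^4 - 448*t^3 + 112*t^2 - 16*t + 1)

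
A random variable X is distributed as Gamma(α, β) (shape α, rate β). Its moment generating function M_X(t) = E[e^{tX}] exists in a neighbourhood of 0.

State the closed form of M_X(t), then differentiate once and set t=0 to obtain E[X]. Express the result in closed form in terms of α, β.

E[X] = dM/dt |_{t=0} = α/β

M_X(t) = (β/(β - t))^α
dM/dt = -α*β^α*(1/(β - t))^α/(-β + t)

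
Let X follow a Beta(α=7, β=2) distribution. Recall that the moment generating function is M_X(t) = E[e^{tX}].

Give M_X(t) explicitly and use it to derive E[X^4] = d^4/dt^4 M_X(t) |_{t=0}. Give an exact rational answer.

M_X(t) = ₁F₁(7; 9; t)
M′(t) = 7*₁F₁(8; 10; t)/9
M′′(t) = 28*₁F₁(9; 11; t)/45
M′′′(t) = 28*₁F₁(10; 12; t)/55
M′′′′(t) = 14*₁F₁(11; 13; t)/33

E[X^4] = M′′′′(0) = 14/33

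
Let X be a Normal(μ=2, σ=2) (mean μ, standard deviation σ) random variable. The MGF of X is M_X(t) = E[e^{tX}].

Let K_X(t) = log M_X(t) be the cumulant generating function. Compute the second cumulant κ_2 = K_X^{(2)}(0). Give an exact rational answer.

M_X(t) = e^(2*t^2 + 2*t)
K_X(t) = log M_X(t) = 2*t^2 + 2*t
D^2[K](t) = 4

κ_2 = D^2[K](0) = 4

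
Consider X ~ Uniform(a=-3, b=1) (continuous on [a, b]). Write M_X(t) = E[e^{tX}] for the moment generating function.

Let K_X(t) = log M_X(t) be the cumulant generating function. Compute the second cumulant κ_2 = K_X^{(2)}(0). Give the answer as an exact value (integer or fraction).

κ_2 = K′′(0) = 4/3

M_X(t) = (e^(t) - e^(-3*t))/(4*t)
K_X(t) = log M_X(t) = -log(t) + log(e^(t) - e^(-3*t)) - 2*log(2)
K′(t) = (t*e^(4*t) + 3*t - e^(4*t) + 1)/(t*e^(4*t) - t)
K′′(t) = (-16*t^2*e^(4*t) + e^(8*t) - 2*e^(4*t) + 1)/(t^2*e^(8*t) - 2*t^2*e^(4*t) + t^2)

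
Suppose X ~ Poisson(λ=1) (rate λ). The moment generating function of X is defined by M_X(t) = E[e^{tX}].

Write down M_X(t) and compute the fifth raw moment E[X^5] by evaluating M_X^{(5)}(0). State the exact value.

M_X(t) = e^(e^(t) - 1)
M^(5)(t) = (e^(5*t)*e^(e^(t)) + 10*e^(4*t)*e^(e^(t)) + 25*e^(3*t)*e^(e^(t)) + 15*e^(2*t)*e^(e^(t)) + e^(t)*e^(e^(t)))*e^(-1)

E[X^5] = M^(5)(0) = 52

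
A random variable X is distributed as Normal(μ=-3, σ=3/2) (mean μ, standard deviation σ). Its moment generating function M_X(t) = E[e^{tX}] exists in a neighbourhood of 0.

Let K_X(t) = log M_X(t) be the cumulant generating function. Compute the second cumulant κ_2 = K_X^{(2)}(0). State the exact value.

M_X(t) = e^(9*t^2/8 - 3*t)
K_X(t) = log M_X(t) = 9*t^2/8 - 3*t
K′(t) = 9*t/4 - 3
K′′(t) = 9/4

κ_2 = K′′(0) = 9/4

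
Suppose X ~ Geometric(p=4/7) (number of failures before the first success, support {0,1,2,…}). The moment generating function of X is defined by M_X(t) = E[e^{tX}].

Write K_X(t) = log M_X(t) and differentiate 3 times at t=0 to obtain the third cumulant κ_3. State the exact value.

κ_3 = d^3K/dt^3 |_{t=0} = 105/32

M_X(t) = 4/(7*(1 - 3*e^(t)/7))
K_X(t) = log M_X(t) = -log(1 - 3*e^(t)/7) - log(7) + 2*log(2)
dK/dt = -3*e^(t)/(3*e^(t) - 7)
d^2K/dt^2 = 21*e^(t)/(9*e^(2*t) - 42*e^(t) + 49)
d^3K/dt^3 = (-63*e^(2*t) - 147*e^(t))/(27*e^(3*t) - 189*e^(2*t) + 441*e^(t) - 343)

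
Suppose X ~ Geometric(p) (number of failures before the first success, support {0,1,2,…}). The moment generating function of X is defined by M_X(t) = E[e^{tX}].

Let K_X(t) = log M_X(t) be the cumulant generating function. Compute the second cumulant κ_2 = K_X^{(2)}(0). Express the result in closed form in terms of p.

κ_2 = K′′(0) = (1 - p)/p^2

M_X(t) = p/(-(1 - p)*e^(t) + 1)
K_X(t) = log M_X(t) = log(p) - log(-(1 - p)*e^(t) + 1)
K′(t) = (-p*e^(t) + e^(t))/(p*e^(t) - e^(t) + 1)
K′′(t) = (-p*e^(t) + e^(t))/(p^2*e^(2*t) - 2*p*e^(2*t) + 2*p*e^(t) + e^(2*t) - 2*e^(t) + 1)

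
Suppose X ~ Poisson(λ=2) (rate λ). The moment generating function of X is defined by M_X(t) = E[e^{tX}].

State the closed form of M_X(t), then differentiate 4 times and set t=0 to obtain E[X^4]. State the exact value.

M_X(t) = e^(2*e^(t) - 2)
M^(4)(t) = (16*e^(4*t)*e^(2*e^(t)) + 48*e^(3*t)*e^(2*e^(t)) + 28*e^(2*t)*e^(2*e^(t)) + 2*e^(t)*e^(2*e^(t)))*e^(-2)

E[X^4] = M^(4)(0) = 94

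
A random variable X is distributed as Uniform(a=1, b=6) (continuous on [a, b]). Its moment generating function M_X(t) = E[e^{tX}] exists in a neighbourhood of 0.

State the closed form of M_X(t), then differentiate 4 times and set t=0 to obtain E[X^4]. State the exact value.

E[X^4] = M^(4)(0) = 311

M_X(t) = (e^(6*t) - e^(t))/(5*t)
M^(4)(t) = (1296*t^4*e^(6*t) - t^4*e^(t) - 864*t^3*e^(6*t) + 4*t^3*e^(t) + 432*t^2*e^(6*t) - 12*t^2*e^(t) - 144*t*e^(6*t) + 24*t*e^(t) + 24*e^(6*t) - 24*e^(t))/(5*t^5)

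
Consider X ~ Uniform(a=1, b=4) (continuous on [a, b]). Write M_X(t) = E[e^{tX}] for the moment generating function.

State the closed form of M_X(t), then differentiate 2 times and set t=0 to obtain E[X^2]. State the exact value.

M_X(t) = (e^(4*t) - e^(t))/(3*t)
M′(t) = (4*t*e^(4*t) - t*e^(t) - e^(4*t) + e^(t))/(3*t^2)
M′′(t) = (16*t^2*e^(4*t) - t^2*e^(t) - 8*t*e^(4*t) + 2*t*e^(t) + 2*e^(4*t) - 2*e^(t))/(3*t^3)

E[X^2] = M′′(0) = 7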